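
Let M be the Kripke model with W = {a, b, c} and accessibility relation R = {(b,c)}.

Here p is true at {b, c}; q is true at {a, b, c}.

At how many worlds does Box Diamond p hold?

2

a: no successors, so Box Diamond p holds vacuously. ✓
b: successors {c}; Diamond p there: c:F. ✗
c: no successors, so Box Diamond p holds vacuously. ✓
Satisfying worlds: {a, c}.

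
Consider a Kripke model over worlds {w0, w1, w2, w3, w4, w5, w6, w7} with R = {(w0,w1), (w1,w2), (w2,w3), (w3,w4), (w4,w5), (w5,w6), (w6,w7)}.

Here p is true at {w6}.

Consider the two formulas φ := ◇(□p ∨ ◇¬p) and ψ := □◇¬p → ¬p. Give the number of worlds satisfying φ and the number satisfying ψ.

For ◇(□p ∨ ◇¬p):
w0: successors {w1}; □p ∨ ◇¬p there: w1:T. ✓
w1: successors {w2}; □p ∨ ◇¬p there: w2:T. ✓
w2: successors {w3}; □p ∨ ◇¬p there: w3:T. ✓
w3: successors {w4}; □p ∨ ◇¬p there: w4:T. ✓
w4: successors {w5}; □p ∨ ◇¬p there: w5:T. ✓
w5: successors {w6}; □p ∨ ◇¬p there: w6:T. ✓
w6: successors {w7}; □p ∨ ◇¬p there: w7:T. ✓
w7: no successors, so ◇(□p ∨ ◇¬p) fails. ✗
— 7 worlds.
For □◇¬p → ¬p:
w0: □◇¬p is T, ¬p is T. ✓
w1: □◇¬p is T, ¬p is T. ✓
w2: □◇¬p is T, ¬p is T. ✓
w3: □◇¬p is T, ¬p is T. ✓
w4: □◇¬p is F, ¬p is T. ✓
w5: □◇¬p is T, ¬p is T. ✓
w6: □◇¬p is F, ¬p is F. ✓
w7: □◇¬p is T, ¬p is T. ✓
— 8 worlds.

7 and 8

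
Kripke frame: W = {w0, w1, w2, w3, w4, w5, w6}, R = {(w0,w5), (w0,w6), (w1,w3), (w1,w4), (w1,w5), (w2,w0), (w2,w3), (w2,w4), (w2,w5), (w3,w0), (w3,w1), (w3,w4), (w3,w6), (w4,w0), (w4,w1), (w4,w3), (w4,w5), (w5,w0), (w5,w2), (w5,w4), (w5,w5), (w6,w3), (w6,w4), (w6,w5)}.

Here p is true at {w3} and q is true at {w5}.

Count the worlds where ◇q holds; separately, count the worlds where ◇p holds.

6 and 4

For ◇q:
w0: successors {w5, w6}; q there: w5:T, w6:F. ✓
w1: successors {w3, w4, w5}; q there: w3:F, w4:F, w5:T. ✓
w2: successors {w0, w3, w4, w5}; q there: w0:F, w3:F, w4:F, w5:T. ✓
w3: successors {w0, w1, w4, w6}; q there: w0:F, w1:F, w4:F, w6:F. ✗
w4: successors {w0, w1, w3, w5}; q there: w0:F, w1:F, w3:F, w5:T. ✓
w5: successors {w0, w2, w4, w5}; q there: w0:F, w2:F, w4:F, w5:T. ✓
w6: successors {w3, w4, w5}; q there: w3:F, w4:F, w5:T. ✓
— 6 worlds.
For ◇p:
w0: successors {w5, w6}; p there: w5:F, w6:F. ✗
w1: successors {w3, w4, w5}; p there: w3:T, w4:F, w5:F. ✓
w2: successors {w0, w3, w4, w5}; p there: w0:F, w3:T, w4:F, w5:F. ✓
w3: successors {w0, w1, w4, w6}; p there: w0:F, w1:F, w4:F, w6:F. ✗
w4: successors {w0, w1, w3, w5}; p there: w0:F, w1:F, w3:T, w5:F. ✓
w5: successors {w0, w2, w4, w5}; p there: w0:F, w2:F, w4:F, w5:F. ✗
w6: successors {w3, w4, w5}; p there: w3:T, w4:F, w5:F. ✓
— 4 worlds.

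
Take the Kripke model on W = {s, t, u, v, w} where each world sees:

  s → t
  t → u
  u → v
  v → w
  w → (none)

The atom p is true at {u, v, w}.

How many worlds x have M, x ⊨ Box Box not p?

2

s: successors {t}; Box not p there: t:F. ✗
t: successors {u}; Box not p there: u:F. ✗
u: successors {v}; Box not p there: v:F. ✗
v: successors {w}; Box not p there: w:T. ✓
w: no successors, so Box Box not p holds vacuously. ✓
Satisfying worlds: {v, w}.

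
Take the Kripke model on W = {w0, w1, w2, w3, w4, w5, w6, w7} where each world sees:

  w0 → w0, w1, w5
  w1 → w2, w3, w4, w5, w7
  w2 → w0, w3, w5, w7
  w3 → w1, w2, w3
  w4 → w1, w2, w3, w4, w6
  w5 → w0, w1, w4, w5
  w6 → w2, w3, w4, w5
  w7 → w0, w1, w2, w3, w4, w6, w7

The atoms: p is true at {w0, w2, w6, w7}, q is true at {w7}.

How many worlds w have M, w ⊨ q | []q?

1

w0: q is F, []q is F. ✗
w1: q is F, []q is F. ✗
w2: q is F, []q is F. ✗
w3: q is F, []q is F. ✗
w4: q is F, []q is F. ✗
w5: q is F, []q is F. ✗
w6: q is F, []q is F. ✗
w7: q is T, []q is F. ✓
Satisfying worlds: {w7}.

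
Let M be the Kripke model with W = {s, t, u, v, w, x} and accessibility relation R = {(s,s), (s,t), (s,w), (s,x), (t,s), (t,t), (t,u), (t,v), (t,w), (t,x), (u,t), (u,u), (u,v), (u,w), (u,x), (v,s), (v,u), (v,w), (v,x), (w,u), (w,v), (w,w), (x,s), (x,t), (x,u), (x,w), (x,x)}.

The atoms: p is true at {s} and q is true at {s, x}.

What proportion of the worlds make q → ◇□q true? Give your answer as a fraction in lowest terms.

s: q is T, ◇□q is F. ✗
t: q is F, ◇□q is F. ✓
u: q is F, ◇□q is F. ✓
v: q is F, ◇□q is F. ✓
w: q is F, ◇□q is F. ✓
x: q is T, ◇□q is F. ✗
That's 4 of 6 worlds, so 4/6 = 2/3.

2/3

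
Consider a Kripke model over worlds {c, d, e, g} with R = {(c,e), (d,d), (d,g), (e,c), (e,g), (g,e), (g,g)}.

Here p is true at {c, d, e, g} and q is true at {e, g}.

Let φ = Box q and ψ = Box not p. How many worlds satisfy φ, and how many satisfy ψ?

For Box q:
c: successors {e}; q there: e:T. ✓
d: successors {d, g}; q there: d:F, g:T. ✗
e: successors {c, g}; q there: c:F, g:T. ✗
g: successors {e, g}; q there: e:T, g:T. ✓
— 2 worlds.
For Box not p:
c: successors {e}; not p there: e:F. ✗
d: successors {d, g}; not p there: d:F, g:F. ✗
e: successors {c, g}; not p there: c:F, g:F. ✗
g: successors {e, g}; not p there: e:F, g:F. ✗
— 0 worlds.

2 and 0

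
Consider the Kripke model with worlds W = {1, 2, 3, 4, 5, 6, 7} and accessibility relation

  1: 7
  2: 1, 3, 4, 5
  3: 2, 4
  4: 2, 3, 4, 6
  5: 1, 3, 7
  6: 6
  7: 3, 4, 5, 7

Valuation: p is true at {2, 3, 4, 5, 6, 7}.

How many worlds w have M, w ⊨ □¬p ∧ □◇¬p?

0

1: □¬p is F, □◇¬p is F. ✗
2: □¬p is F, □◇¬p is F. ✗
3: □¬p is F, □◇¬p is F. ✗
4: □¬p is F, □◇¬p is F. ✗
5: □¬p is F, □◇¬p is F. ✗
6: □¬p is F, □◇¬p is F. ✗
7: □¬p is F, □◇¬p is F. ✗
Satisfying worlds: ∅.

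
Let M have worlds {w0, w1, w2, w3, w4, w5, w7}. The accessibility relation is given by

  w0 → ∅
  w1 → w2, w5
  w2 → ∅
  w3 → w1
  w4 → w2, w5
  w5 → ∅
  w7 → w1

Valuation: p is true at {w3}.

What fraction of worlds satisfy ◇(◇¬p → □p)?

2/7

w0: no successors, so ◇(◇¬p → □p) fails. ✗
w1: successors {w2, w5}; ◇¬p → □p there: w2:T, w5:T. ✓
w2: no successors, so ◇(◇¬p → □p) fails. ✗
w3: successors {w1}; ◇¬p → □p there: w1:F. ✗
w4: successors {w2, w5}; ◇¬p → □p there: w2:T, w5:T. ✓
w5: no successors, so ◇(◇¬p → □p) fails. ✗
w7: successors {w1}; ◇¬p → □p there: w1:F. ✗
That's 2 of 7 worlds, so 2/7.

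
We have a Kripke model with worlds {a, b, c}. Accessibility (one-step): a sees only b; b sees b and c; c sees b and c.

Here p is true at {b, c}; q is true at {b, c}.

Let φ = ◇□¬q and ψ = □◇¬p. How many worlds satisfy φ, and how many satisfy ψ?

For ◇□¬q:
a: successors {b}; □¬q there: b:F. ✗
b: successors {b, c}; □¬q there: b:F, c:F. ✗
c: successors {b, c}; □¬q there: b:F, c:F. ✗
— 0 worlds.
For □◇¬p:
a: successors {b}; ◇¬p there: b:F. ✗
b: successors {b, c}; ◇¬p there: b:F, c:F. ✗
c: successors {b, c}; ◇¬p there: b:F, c:F. ✗
— 0 worlds.

0 and 0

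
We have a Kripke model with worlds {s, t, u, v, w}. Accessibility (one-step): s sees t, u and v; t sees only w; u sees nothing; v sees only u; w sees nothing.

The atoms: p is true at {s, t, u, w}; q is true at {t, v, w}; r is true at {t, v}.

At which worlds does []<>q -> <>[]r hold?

{s, t, v}

s: []<>q is F, <>[]r is T. ✓
t: []<>q is F, <>[]r is T. ✓
u: []<>q is T, <>[]r is F. ✗
v: []<>q is F, <>[]r is T. ✓
w: []<>q is T, <>[]r is F. ✗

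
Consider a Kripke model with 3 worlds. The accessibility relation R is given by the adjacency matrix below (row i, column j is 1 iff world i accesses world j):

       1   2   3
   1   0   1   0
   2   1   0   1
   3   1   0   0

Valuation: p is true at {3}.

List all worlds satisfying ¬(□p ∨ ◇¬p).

1: □p ∨ ◇¬p is T. ✗
2: □p ∨ ◇¬p is T. ✗
3: □p ∨ ◇¬p is T. ✗

∅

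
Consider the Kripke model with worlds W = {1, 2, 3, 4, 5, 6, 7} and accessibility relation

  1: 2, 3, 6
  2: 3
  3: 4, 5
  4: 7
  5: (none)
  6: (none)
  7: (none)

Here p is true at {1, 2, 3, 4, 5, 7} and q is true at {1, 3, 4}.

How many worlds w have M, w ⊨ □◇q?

1: successors {2, 3, 6}; ◇q there: 2:T, 3:T, 6:F. ✗
2: successors {3}; ◇q there: 3:T. ✓
3: successors {4, 5}; ◇q there: 4:F, 5:F. ✗
4: successors {7}; ◇q there: 7:F. ✗
5: no successors, so □◇q holds vacuously. ✓
6: no successors, so □◇q holds vacuously. ✓
7: no successors, so □◇q holds vacuously. ✓
Satisfying worlds: {2, 5, 6, 7}.

4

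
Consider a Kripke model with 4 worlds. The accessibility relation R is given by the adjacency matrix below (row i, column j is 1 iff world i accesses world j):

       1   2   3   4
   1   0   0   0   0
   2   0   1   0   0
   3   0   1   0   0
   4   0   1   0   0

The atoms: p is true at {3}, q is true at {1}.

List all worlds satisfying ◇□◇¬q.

1: no successors, so ◇□◇¬q fails. ✗
2: successors {2}; □◇¬q there: 2:T. ✓
3: successors {2}; □◇¬q there: 2:T. ✓
4: successors {2}; □◇¬q there: 2:T. ✓

{2, 3, 4}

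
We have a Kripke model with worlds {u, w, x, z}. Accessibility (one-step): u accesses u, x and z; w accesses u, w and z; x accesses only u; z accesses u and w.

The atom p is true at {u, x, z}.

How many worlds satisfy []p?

u: successors {u, x, z}; p there: u:T, x:T, z:T. ✓
w: successors {u, w, z}; p there: u:T, w:F, z:T. ✗
x: successors {u}; p there: u:T. ✓
z: successors {u, w}; p there: u:T, w:F. ✗
Satisfying worlds: {u, x}.

2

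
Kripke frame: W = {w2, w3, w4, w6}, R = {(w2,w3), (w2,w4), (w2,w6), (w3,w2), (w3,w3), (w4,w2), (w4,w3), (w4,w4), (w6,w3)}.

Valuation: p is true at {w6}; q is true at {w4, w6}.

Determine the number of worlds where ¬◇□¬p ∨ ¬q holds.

w2: ¬◇□¬p is F, ¬q is T. ✓
w3: ¬◇□¬p is F, ¬q is T. ✓
w4: ¬◇□¬p is F, ¬q is F. ✗
w6: ¬◇□¬p is F, ¬q is F. ✗
Satisfying worlds: {w2, w3}.

2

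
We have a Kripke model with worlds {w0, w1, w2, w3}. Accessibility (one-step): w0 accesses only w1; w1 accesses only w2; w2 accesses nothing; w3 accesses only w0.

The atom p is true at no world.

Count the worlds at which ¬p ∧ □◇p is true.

w0: ¬p is T, □◇p is F. ✗
w1: ¬p is T, □◇p is F. ✗
w2: ¬p is T, □◇p is T. ✓
w3: ¬p is T, □◇p is F. ✗
Satisfying worlds: {w2}.

1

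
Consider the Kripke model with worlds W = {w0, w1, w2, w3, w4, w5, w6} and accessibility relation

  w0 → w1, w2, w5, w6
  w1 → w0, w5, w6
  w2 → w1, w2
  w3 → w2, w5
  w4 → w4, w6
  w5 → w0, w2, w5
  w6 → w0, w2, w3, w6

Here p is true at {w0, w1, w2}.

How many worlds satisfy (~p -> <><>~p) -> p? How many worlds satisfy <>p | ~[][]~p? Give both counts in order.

For (~p -> <><>~p) -> p:
w0: ~p -> <><>~p is T, p is T. ✓
w1: ~p -> <><>~p is T, p is T. ✓
w2: ~p -> <><>~p is T, p is T. ✓
w3: ~p -> <><>~p is T, p is F. ✗
w4: ~p -> <><>~p is T, p is F. ✗
w5: ~p -> <><>~p is T, p is F. ✗
w6: ~p -> <><>~p is T, p is F. ✗
— 3 worlds.
For <>p | ~[][]~p:
w0: <>p is T, ~[][]~p is T. ✓
w1: <>p is T, ~[][]~p is T. ✓
w2: <>p is T, ~[][]~p is T. ✓
w3: <>p is T, ~[][]~p is T. ✓
w4: <>p is F, ~[][]~p is T. ✓
w5: <>p is T, ~[][]~p is T. ✓
w6: <>p is T, ~[][]~p is T. ✓
— 7 worlds.

3 and 7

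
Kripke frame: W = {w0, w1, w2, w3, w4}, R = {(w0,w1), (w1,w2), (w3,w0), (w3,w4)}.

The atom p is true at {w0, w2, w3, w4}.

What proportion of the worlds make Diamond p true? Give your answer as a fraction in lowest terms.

2/5

w0: successors {w1}; p there: w1:F. ✗
w1: successors {w2}; p there: w2:T. ✓
w2: no successors, so Diamond p fails. ✗
w3: successors {w0, w4}; p there: w0:T, w4:T. ✓
w4: no successors, so Diamond p fails. ✗
That's 2 of 5 worlds, so 2/5.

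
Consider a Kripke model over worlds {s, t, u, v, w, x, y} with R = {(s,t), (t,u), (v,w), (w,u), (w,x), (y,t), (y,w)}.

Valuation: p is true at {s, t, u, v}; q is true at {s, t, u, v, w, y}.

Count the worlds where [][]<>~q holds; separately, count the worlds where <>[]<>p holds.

4 and 2

For [][]<>~q:
s: successors {t}; []<>~q there: t:F. ✗
t: successors {u}; []<>~q there: u:T. ✓
u: no successors, so [][]<>~q holds vacuously. ✓
v: successors {w}; []<>~q there: w:F. ✗
w: successors {u, x}; []<>~q there: u:T, x:T. ✓
x: no successors, so [][]<>~q holds vacuously. ✓
y: successors {t, w}; []<>~q there: t:F, w:F. ✗
— 4 worlds.
For <>[]<>p:
s: successors {t}; []<>p there: t:F. ✗
t: successors {u}; []<>p there: u:T. ✓
u: no successors, so <>[]<>p fails. ✗
v: successors {w}; []<>p there: w:F. ✗
w: successors {u, x}; []<>p there: u:T, x:T. ✓
x: no successors, so <>[]<>p fails. ✗
y: successors {t, w}; []<>p there: t:F, w:F. ✗
— 2 worlds.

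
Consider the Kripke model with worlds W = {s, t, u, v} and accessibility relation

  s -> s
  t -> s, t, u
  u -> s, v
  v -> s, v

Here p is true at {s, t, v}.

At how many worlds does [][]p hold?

3

s: successors {s}; []p there: s:T. ✓
t: successors {s, t, u}; []p there: s:T, t:F, u:T. ✗
u: successors {s, v}; []p there: s:T, v:T. ✓
v: successors {s, v}; []p there: s:T, v:T. ✓
Satisfying worlds: {s, u, v}.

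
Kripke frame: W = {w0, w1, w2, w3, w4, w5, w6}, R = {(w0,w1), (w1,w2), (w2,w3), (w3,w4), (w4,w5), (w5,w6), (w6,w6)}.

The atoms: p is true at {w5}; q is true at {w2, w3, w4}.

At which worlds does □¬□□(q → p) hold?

{w0, w1}

w0: successors {w1}; ¬□□(q → p) there: w1:T. ✓
w1: successors {w2}; ¬□□(q → p) there: w2:T. ✓
w2: successors {w3}; ¬□□(q → p) there: w3:F. ✗
w3: successors {w4}; ¬□□(q → p) there: w4:F. ✗
w4: successors {w5}; ¬□□(q → p) there: w5:F. ✗
w5: successors {w6}; ¬□□(q → p) there: w6:F. ✗
w6: successors {w6}; ¬□□(q → p) there: w6:F. ✗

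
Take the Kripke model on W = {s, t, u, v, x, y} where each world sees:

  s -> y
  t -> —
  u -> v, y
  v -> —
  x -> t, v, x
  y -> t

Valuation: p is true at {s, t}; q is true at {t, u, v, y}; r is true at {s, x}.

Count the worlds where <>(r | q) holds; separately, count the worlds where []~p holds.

4 and 4

For <>(r | q):
s: successors {y}; r | q there: y:T. ✓
t: no successors, so <>(r | q) fails. ✗
u: successors {v, y}; r | q there: v:T, y:T. ✓
v: no successors, so <>(r | q) fails. ✗
x: successors {t, v, x}; r | q there: t:T, v:T, x:T. ✓
y: successors {t}; r | q there: t:T. ✓
— 4 worlds.
For []~p:
s: successors {y}; ~p there: y:T. ✓
t: no successors, so []~p holds vacuously. ✓
u: successors {v, y}; ~p there: v:T, y:T. ✓
v: no successors, so []~p holds vacuously. ✓
x: successors {t, v, x}; ~p there: t:F, v:T, x:T. ✗
y: successors {t}; ~p there: t:F. ✗
— 4 worlds.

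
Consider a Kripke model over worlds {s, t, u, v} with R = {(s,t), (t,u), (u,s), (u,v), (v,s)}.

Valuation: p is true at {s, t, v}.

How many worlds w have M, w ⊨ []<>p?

s: successors {t}; <>p there: t:F. ✗
t: successors {u}; <>p there: u:T. ✓
u: successors {s, v}; <>p there: s:T, v:T. ✓
v: successors {s}; <>p there: s:T. ✓
Satisfying worlds: {t, u, v}.

3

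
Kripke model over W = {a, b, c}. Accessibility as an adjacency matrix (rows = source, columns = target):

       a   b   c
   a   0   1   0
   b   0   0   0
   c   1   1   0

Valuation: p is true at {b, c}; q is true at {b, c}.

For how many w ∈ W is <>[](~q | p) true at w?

2

a: successors {b}; [](~q | p) there: b:T. ✓
b: no successors, so <>[](~q | p) fails. ✗
c: successors {a, b}; [](~q | p) there: a:T, b:T. ✓
Satisfying worlds: {a, c}.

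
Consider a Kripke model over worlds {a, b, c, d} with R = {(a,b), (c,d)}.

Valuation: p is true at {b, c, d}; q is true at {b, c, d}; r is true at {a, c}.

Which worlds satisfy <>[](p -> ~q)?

{a, c}

a: successors {b}; [](p -> ~q) there: b:T. ✓
b: no successors, so <>[](p -> ~q) fails. ✗
c: successors {d}; [](p -> ~q) there: d:T. ✓
d: no successors, so <>[](p -> ~q) fails. ✗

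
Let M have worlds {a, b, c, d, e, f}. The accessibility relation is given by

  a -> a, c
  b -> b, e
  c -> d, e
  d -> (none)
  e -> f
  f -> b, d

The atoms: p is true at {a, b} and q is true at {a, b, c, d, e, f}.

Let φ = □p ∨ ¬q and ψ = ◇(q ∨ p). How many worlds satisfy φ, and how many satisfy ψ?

For □p ∨ ¬q:
a: □p is F, ¬q is F. ✗
b: □p is F, ¬q is F. ✗
c: □p is F, ¬q is F. ✗
d: □p is T, ¬q is F. ✓
e: □p is F, ¬q is F. ✗
f: □p is F, ¬q is F. ✗
— 1 world.
For ◇(q ∨ p):
a: successors {a, c}; q ∨ p there: a:T, c:T. ✓
b: successors {b, e}; q ∨ p there: b:T, e:T. ✓
c: successors {d, e}; q ∨ p there: d:T, e:T. ✓
d: no successors, so ◇(q ∨ p) fails. ✗
e: successors {f}; q ∨ p there: f:T. ✓
f: successors {b, d}; q ∨ p there: b:T, d:T. ✓
— 5 worlds.

1 and 5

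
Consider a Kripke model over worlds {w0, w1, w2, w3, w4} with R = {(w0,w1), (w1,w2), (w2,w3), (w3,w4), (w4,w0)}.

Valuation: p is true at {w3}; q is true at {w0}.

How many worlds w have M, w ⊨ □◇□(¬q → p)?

w0: successors {w1}; ◇□(¬q → p) there: w1:T. ✓
w1: successors {w2}; ◇□(¬q → p) there: w2:F. ✗
w2: successors {w3}; ◇□(¬q → p) there: w3:T. ✓
w3: successors {w4}; ◇□(¬q → p) there: w4:F. ✗
w4: successors {w0}; ◇□(¬q → p) there: w0:F. ✗
Satisfying worlds: {w0, w2}.

2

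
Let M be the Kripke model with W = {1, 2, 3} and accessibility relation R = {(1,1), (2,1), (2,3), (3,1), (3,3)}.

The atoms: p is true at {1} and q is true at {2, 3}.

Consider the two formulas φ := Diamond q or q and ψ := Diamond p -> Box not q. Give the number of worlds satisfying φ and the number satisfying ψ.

2 and 1

For Diamond q or q:
1: Diamond q is F, q is F. ✗
2: Diamond q is T, q is T. ✓
3: Diamond q is T, q is T. ✓
— 2 worlds.
For Diamond p -> Box not q:
1: Diamond p is T, Box not q is T. ✓
2: Diamond p is T, Box not q is F. ✗
3: Diamond p is T, Box not q is F. ✗
— 1 world.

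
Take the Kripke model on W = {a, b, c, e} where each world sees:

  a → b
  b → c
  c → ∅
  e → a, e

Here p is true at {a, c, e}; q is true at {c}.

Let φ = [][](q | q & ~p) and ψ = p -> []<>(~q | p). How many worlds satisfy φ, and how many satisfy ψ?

For [][](q | q & ~p):
a: successors {b}; [](q | q & ~p) there: b:T. ✓
b: successors {c}; [](q | q & ~p) there: c:T. ✓
c: no successors, so [][](q | q & ~p) holds vacuously. ✓
e: successors {a, e}; [](q | q & ~p) there: a:F, e:F. ✗
— 3 worlds.
For p -> []<>(~q | p):
a: p is T, []<>(~q | p) is T. ✓
b: p is F, []<>(~q | p) is F. ✓
c: p is T, []<>(~q | p) is T. ✓
e: p is T, []<>(~q | p) is T. ✓
— 4 worlds.

3 and 4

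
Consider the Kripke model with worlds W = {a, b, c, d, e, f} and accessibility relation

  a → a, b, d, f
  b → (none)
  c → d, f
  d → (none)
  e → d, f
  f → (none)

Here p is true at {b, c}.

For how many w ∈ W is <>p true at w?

1

a: successors {a, b, d, f}; p there: a:F, b:T, d:F, f:F. ✓
b: no successors, so <>p fails. ✗
c: successors {d, f}; p there: d:F, f:F. ✗
d: no successors, so <>p fails. ✗
e: successors {d, f}; p there: d:F, f:F. ✗
f: no successors, so <>p fails. ✗
Satisfying worlds: {a}.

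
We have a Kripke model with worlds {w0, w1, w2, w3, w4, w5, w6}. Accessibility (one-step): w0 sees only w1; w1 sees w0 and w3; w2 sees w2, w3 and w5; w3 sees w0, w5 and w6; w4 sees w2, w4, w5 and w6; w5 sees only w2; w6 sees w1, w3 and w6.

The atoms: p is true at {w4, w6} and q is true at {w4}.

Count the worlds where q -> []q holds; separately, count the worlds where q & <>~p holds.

6 and 1

For q -> []q:
w0: q is F, []q is F. ✓
w1: q is F, []q is F. ✓
w2: q is F, []q is F. ✓
w3: q is F, []q is F. ✓
w4: q is T, []q is F. ✗
w5: q is F, []q is F. ✓
w6: q is F, []q is F. ✓
— 6 worlds.
For q & <>~p:
w0: q is F, <>~p is T. ✗
w1: q is F, <>~p is T. ✗
w2: q is F, <>~p is T. ✗
w3: q is F, <>~p is T. ✗
w4: q is T, <>~p is T. ✓
w5: q is F, <>~p is T. ✗
w6: q is F, <>~p is T. ✗
— 1 world.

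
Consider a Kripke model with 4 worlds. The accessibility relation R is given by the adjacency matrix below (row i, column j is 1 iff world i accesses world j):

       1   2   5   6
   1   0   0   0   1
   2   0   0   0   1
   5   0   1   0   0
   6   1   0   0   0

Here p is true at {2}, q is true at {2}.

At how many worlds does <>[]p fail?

1: successors {6}; []p there: 6:F. ✗
2: successors {6}; []p there: 6:F. ✗
5: successors {2}; []p there: 2:F. ✗
6: successors {1}; []p there: 1:F. ✗
Satisfying worlds: ∅.
So <>[]p fails at the other 4 worlds.

4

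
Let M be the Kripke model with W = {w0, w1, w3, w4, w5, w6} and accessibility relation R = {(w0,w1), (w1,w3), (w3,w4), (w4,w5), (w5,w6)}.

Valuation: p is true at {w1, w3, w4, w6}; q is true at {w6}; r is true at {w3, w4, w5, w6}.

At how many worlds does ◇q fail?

w0: successors {w1}; q there: w1:F. ✗
w1: successors {w3}; q there: w3:F. ✗
w3: successors {w4}; q there: w4:F. ✗
w4: successors {w5}; q there: w5:F. ✗
w5: successors {w6}; q there: w6:T. ✓
w6: no successors, so ◇q fails. ✗
Satisfying worlds: {w5}.
So ◇q fails at the other 5 worlds.

5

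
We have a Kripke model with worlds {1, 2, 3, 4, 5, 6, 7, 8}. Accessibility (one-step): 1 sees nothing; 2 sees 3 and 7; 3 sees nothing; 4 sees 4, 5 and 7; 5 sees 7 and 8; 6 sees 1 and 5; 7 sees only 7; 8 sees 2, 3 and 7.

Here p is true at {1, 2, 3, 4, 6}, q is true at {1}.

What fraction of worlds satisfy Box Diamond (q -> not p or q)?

5/8

1: no successors, so Box Diamond (q -> not p or q) holds vacuously. ✓
2: successors {3, 7}; Diamond (q -> not p or q) there: 3:F, 7:T. ✗
3: no successors, so Box Diamond (q -> not p or q) holds vacuously. ✓
4: successors {4, 5, 7}; Diamond (q -> not p or q) there: 4:T, 5:T, 7:T. ✓
5: successors {7, 8}; Diamond (q -> not p or q) there: 7:T, 8:T. ✓
6: successors {1, 5}; Diamond (q -> not p or q) there: 1:F, 5:T. ✗
7: successors {7}; Diamond (q -> not p or q) there: 7:T. ✓
8: successors {2, 3, 7}; Diamond (q -> not p or q) there: 2:T, 3:F, 7:T. ✗
That's 5 of 8 worlds, so 5/8.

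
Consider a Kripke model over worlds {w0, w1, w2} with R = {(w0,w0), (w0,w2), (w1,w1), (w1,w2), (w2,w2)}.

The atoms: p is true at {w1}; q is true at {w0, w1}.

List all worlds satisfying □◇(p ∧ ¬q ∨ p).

∅

w0: successors {w0, w2}; ◇(p ∧ ¬q ∨ p) there: w0:F, w2:F. ✗
w1: successors {w1, w2}; ◇(p ∧ ¬q ∨ p) there: w1:T, w2:F. ✗
w2: successors {w2}; ◇(p ∧ ¬q ∨ p) there: w2:F. ✗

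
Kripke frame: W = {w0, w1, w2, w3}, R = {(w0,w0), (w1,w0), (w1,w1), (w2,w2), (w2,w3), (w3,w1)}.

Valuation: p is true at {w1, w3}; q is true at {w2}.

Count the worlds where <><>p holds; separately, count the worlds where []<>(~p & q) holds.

For <><>p:
w0: successors {w0}; <>p there: w0:F. ✗
w1: successors {w0, w1}; <>p there: w0:F, w1:T. ✓
w2: successors {w2, w3}; <>p there: w2:T, w3:T. ✓
w3: successors {w1}; <>p there: w1:T. ✓
— 3 worlds.
For []<>(~p & q):
w0: successors {w0}; <>(~p & q) there: w0:F. ✗
w1: successors {w0, w1}; <>(~p & q) there: w0:F, w1:F. ✗
w2: successors {w2, w3}; <>(~p & q) there: w2:T, w3:F. ✗
w3: successors {w1}; <>(~p & q) there: w1:F. ✗
— 0 worlds.

3 and 0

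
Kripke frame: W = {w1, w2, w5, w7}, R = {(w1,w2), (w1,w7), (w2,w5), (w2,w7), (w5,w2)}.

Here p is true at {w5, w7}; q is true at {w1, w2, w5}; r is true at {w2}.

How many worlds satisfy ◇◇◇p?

w1: successors {w2, w7}; ◇◇p there: w2:F, w7:F. ✗
w2: successors {w5, w7}; ◇◇p there: w5:T, w7:F. ✓
w5: successors {w2}; ◇◇p there: w2:F. ✗
w7: no successors, so ◇◇◇p fails. ✗
Satisfying worlds: {w2}.

1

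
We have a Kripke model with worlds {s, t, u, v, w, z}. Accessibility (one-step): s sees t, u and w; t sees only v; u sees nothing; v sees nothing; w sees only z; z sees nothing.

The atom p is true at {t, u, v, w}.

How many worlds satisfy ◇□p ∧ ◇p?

s: ◇□p is T, ◇p is T. ✓
t: ◇□p is T, ◇p is T. ✓
u: ◇□p is F, ◇p is F. ✗
v: ◇□p is F, ◇p is F. ✗
w: ◇□p is T, ◇p is F. ✗
z: ◇□p is F, ◇p is F. ✗
Satisfying worlds: {s, t}.

2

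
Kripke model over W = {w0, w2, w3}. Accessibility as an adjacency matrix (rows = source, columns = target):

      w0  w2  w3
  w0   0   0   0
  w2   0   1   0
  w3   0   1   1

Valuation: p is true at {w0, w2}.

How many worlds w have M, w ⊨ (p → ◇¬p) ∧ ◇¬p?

1

w0: p → ◇¬p is F, ◇¬p is F. ✗
w2: p → ◇¬p is F, ◇¬p is F. ✗
w3: p → ◇¬p is T, ◇¬p is T. ✓
Satisfying worlds: {w3}.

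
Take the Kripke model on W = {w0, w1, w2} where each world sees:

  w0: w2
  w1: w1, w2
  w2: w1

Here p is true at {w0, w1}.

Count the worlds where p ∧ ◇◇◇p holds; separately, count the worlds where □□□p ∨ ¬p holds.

2 and 1

For p ∧ ◇◇◇p:
w0: p is T, ◇◇◇p is T. ✓
w1: p is T, ◇◇◇p is T. ✓
w2: p is F, ◇◇◇p is T. ✗
— 2 worlds.
For □□□p ∨ ¬p:
w0: □□□p is F, ¬p is F. ✗
w1: □□□p is F, ¬p is F. ✗
w2: □□□p is F, ¬p is T. ✓
— 1 world.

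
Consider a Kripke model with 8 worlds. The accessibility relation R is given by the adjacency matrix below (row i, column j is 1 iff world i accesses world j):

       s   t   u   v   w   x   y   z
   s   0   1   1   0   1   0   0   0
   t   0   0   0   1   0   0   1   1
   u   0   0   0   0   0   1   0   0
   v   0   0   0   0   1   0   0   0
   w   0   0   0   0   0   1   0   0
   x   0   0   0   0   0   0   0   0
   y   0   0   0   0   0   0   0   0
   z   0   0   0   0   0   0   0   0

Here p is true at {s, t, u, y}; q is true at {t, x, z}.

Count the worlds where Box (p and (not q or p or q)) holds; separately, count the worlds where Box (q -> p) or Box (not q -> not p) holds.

For Box (p and (not q or p or q)):
s: successors {t, u, w}; p and (not q or p or q) there: t:T, u:T, w:F. ✗
t: successors {v, y, z}; p and (not q or p or q) there: v:F, y:T, z:F. ✗
u: successors {x}; p and (not q or p or q) there: x:F. ✗
v: successors {w}; p and (not q or p or q) there: w:F. ✗
w: successors {x}; p and (not q or p or q) there: x:F. ✗
x: no successors, so Box (p and (not q or p or q)) holds vacuously. ✓
y: no successors, so Box (p and (not q or p or q)) holds vacuously. ✓
z: no successors, so Box (p and (not q or p or q)) holds vacuously. ✓
— 3 worlds.
For Box (q -> p) or Box (not q -> not p):
s: Box (q -> p) is T, Box (not q -> not p) is F. ✓
t: Box (q -> p) is F, Box (not q -> not p) is F. ✗
u: Box (q -> p) is F, Box (not q -> not p) is T. ✓
v: Box (q -> p) is T, Box (not q -> not p) is T. ✓
w: Box (q -> p) is F, Box (not q -> not p) is T. ✓
x: Box (q -> p) is T, Box (not q -> not p) is T. ✓
y: Box (q -> p) is T, Box (not q -> not p) is T. ✓
z: Box (q -> p) is T, Box (not q -> not p) is T. ✓
— 7 worlds.

3 and 7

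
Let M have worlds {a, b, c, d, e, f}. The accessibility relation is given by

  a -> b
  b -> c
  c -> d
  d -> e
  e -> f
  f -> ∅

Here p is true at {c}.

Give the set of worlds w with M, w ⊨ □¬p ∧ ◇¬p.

a: □¬p is T, ◇¬p is T. ✓
b: □¬p is F, ◇¬p is F. ✗
c: □¬p is T, ◇¬p is T. ✓
d: □¬p is T, ◇¬p is T. ✓
e: □¬p is T, ◇¬p is T. ✓
f: □¬p is T, ◇¬p is F. ✗

{a, c, d, e}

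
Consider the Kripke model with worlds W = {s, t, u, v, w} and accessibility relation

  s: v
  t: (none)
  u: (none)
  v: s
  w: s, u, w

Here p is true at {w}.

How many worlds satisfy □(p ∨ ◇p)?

s: successors {v}; p ∨ ◇p there: v:F. ✗
t: no successors, so □(p ∨ ◇p) holds vacuously. ✓
u: no successors, so □(p ∨ ◇p) holds vacuously. ✓
v: successors {s}; p ∨ ◇p there: s:F. ✗
w: successors {s, u, w}; p ∨ ◇p there: s:F, u:F, w:T. ✗
Satisfying worlds: {t, u}.

2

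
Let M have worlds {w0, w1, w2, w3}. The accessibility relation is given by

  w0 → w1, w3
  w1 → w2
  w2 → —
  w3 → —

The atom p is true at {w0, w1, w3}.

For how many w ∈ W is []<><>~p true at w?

w0: successors {w1, w3}; <><>~p there: w1:F, w3:F. ✗
w1: successors {w2}; <><>~p there: w2:F. ✗
w2: no successors, so []<><>~p holds vacuously. ✓
w3: no successors, so []<><>~p holds vacuously. ✓
Satisfying worlds: {w2, w3}.

2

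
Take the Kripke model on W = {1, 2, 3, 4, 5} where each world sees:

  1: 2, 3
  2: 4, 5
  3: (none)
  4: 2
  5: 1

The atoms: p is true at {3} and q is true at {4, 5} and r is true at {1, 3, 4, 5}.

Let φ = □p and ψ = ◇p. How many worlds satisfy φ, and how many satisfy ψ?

For □p:
1: successors {2, 3}; p there: 2:F, 3:T. ✗
2: successors {4, 5}; p there: 4:F, 5:F. ✗
3: no successors, so □p holds vacuously. ✓
4: successors {2}; p there: 2:F. ✗
5: successors {1}; p there: 1:F. ✗
— 1 world.
For ◇p:
1: successors {2, 3}; p there: 2:F, 3:T. ✓
2: successors {4, 5}; p there: 4:F, 5:F. ✗
3: no successors, so ◇p fails. ✗
4: successors {2}; p there: 2:F. ✗
5: successors {1}; p there: 1:F. ✗
— 1 world.

1 and 1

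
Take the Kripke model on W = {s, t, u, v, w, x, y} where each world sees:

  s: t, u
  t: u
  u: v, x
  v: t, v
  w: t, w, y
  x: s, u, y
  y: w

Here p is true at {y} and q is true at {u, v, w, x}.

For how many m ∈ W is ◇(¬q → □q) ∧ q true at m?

s: ◇(¬q → □q) is T, q is F. ✗
t: ◇(¬q → □q) is T, q is F. ✗
u: ◇(¬q → □q) is T, q is T. ✓
v: ◇(¬q → □q) is T, q is T. ✓
w: ◇(¬q → □q) is T, q is T. ✓
x: ◇(¬q → □q) is T, q is T. ✓
y: ◇(¬q → □q) is T, q is F. ✗
Satisfying worlds: {u, v, w, x}.

4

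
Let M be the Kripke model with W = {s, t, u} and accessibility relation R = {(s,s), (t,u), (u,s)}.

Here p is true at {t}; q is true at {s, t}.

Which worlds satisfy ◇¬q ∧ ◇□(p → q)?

{t}

s: ◇¬q is F, ◇□(p → q) is T. ✗
t: ◇¬q is T, ◇□(p → q) is T. ✓
u: ◇¬q is F, ◇□(p → q) is T. ✗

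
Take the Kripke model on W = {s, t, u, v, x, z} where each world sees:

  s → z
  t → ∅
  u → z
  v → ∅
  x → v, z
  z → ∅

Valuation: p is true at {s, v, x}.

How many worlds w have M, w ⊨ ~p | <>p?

4

s: ~p is F, <>p is F. ✗
t: ~p is T, <>p is F. ✓
u: ~p is T, <>p is F. ✓
v: ~p is F, <>p is F. ✗
x: ~p is F, <>p is T. ✓
z: ~p is T, <>p is F. ✓
Satisfying worlds: {t, u, x, z}.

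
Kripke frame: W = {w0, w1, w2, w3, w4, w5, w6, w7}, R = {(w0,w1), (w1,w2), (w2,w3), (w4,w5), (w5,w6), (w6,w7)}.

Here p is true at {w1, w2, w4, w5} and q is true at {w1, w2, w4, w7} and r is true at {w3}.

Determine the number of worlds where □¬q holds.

w0: successors {w1}; ¬q there: w1:F. ✗
w1: successors {w2}; ¬q there: w2:F. ✗
w2: successors {w3}; ¬q there: w3:T. ✓
w3: no successors, so □¬q holds vacuously. ✓
w4: successors {w5}; ¬q there: w5:T. ✓
w5: successors {w6}; ¬q there: w6:T. ✓
w6: successors {w7}; ¬q there: w7:F. ✗
w7: no successors, so □¬q holds vacuously. ✓
Satisfying worlds: {w2, w3, w4, w5, w7}.

5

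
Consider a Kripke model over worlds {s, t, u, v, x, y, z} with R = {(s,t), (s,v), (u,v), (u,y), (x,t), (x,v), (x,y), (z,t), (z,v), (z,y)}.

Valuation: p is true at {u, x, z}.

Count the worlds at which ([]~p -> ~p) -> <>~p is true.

4

s: []~p -> ~p is T, <>~p is T. ✓
t: []~p -> ~p is T, <>~p is F. ✗
u: []~p -> ~p is F, <>~p is T. ✓
v: []~p -> ~p is T, <>~p is F. ✗
x: []~p -> ~p is F, <>~p is T. ✓
y: []~p -> ~p is T, <>~p is F. ✗
z: []~p -> ~p is F, <>~p is T. ✓
Satisfying worlds: {s, u, x, z}.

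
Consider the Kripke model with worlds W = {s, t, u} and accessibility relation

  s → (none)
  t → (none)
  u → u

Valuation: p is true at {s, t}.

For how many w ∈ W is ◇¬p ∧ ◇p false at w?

3

s: ◇¬p is F, ◇p is F. ✗
t: ◇¬p is F, ◇p is F. ✗
u: ◇¬p is T, ◇p is F. ✗
Satisfying worlds: ∅.
So ◇¬p ∧ ◇p fails at the other 3 worlds.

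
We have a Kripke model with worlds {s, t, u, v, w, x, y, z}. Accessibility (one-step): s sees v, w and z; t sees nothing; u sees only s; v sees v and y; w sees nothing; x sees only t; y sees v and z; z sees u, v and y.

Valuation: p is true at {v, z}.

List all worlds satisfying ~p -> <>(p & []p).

s: ~p is T, <>(p & []p) is F. ✗
t: ~p is T, <>(p & []p) is F. ✗
u: ~p is T, <>(p & []p) is F. ✗
v: ~p is F, <>(p & []p) is F. ✓
w: ~p is T, <>(p & []p) is F. ✗
x: ~p is T, <>(p & []p) is F. ✗
y: ~p is T, <>(p & []p) is F. ✗
z: ~p is F, <>(p & []p) is F. ✓

{v, z}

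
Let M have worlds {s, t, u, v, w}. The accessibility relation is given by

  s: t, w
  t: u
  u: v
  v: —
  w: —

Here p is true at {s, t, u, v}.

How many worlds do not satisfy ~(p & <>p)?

s: p & <>p is T. ✗
t: p & <>p is T. ✗
u: p & <>p is T. ✗
v: p & <>p is F. ✓
w: p & <>p is F. ✓
Satisfying worlds: {v, w}.
So ~(p & <>p) fails at the other 3 worlds.

3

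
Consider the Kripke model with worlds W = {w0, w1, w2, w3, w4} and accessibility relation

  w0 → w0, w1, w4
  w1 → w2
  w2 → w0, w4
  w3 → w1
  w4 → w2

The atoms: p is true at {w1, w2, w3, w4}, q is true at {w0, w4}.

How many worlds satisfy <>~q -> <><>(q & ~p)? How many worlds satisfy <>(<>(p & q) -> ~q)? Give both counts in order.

For <>~q -> <><>(q & ~p):
w0: <>~q is T, <><>(q & ~p) is T. ✓
w1: <>~q is T, <><>(q & ~p) is T. ✓
w2: <>~q is F, <><>(q & ~p) is T. ✓
w3: <>~q is T, <><>(q & ~p) is F. ✗
w4: <>~q is T, <><>(q & ~p) is T. ✓
— 4 worlds.
For <>(<>(p & q) -> ~q):
w0: successors {w0, w1, w4}; <>(p & q) -> ~q there: w0:F, w1:T, w4:T. ✓
w1: successors {w2}; <>(p & q) -> ~q there: w2:T. ✓
w2: successors {w0, w4}; <>(p & q) -> ~q there: w0:F, w4:T. ✓
w3: successors {w1}; <>(p & q) -> ~q there: w1:T. ✓
w4: successors {w2}; <>(p & q) -> ~q there: w2:T. ✓
— 5 worlds.

4 and 5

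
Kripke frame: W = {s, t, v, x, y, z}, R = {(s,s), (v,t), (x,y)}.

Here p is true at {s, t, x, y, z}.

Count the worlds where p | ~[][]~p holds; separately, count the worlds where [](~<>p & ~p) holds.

For p | ~[][]~p:
s: p is T, ~[][]~p is T. ✓
t: p is T, ~[][]~p is F. ✓
v: p is F, ~[][]~p is F. ✗
x: p is T, ~[][]~p is F. ✓
y: p is T, ~[][]~p is F. ✓
z: p is T, ~[][]~p is F. ✓
— 5 worlds.
For [](~<>p & ~p):
s: successors {s}; ~<>p & ~p there: s:F. ✗
t: no successors, so [](~<>p & ~p) holds vacuously. ✓
v: successors {t}; ~<>p & ~p there: t:F. ✗
x: successors {y}; ~<>p & ~p there: y:F. ✗
y: no successors, so [](~<>p & ~p) holds vacuously. ✓
z: no successors, so [](~<>p & ~p) holds vacuously. ✓
— 3 worlds.

5 and 3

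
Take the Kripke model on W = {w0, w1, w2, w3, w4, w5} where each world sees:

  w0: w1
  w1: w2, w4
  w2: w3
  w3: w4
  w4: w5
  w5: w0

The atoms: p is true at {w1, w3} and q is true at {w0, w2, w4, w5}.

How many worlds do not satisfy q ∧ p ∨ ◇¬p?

2

w0: q ∧ p is F, ◇¬p is F. ✗
w1: q ∧ p is F, ◇¬p is T. ✓
w2: q ∧ p is F, ◇¬p is F. ✗
w3: q ∧ p is F, ◇¬p is T. ✓
w4: q ∧ p is F, ◇¬p is T. ✓
w5: q ∧ p is F, ◇¬p is T. ✓
Satisfying worlds: {w1, w3, w4, w5}.
So q ∧ p ∨ ◇¬p fails at the other 2 worlds.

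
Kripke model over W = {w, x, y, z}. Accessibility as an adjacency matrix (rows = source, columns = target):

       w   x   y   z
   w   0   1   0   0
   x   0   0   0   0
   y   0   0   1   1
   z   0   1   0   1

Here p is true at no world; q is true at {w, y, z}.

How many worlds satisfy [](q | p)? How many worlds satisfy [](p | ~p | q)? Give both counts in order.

2 and 4

For [](q | p):
w: successors {x}; q | p there: x:F. ✗
x: no successors, so [](q | p) holds vacuously. ✓
y: successors {y, z}; q | p there: y:T, z:T. ✓
z: successors {x, z}; q | p there: x:F, z:T. ✗
— 2 worlds.
For [](p | ~p | q):
w: successors {x}; p | ~p | q there: x:T. ✓
x: no successors, so [](p | ~p | q) holds vacuously. ✓
y: successors {y, z}; p | ~p | q there: y:T, z:T. ✓
z: successors {x, z}; p | ~p | q there: x:T, z:T. ✓
— 4 worlds.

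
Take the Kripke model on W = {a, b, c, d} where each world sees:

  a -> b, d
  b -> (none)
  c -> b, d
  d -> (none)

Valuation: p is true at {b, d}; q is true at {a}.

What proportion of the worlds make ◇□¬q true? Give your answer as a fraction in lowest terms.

a: successors {b, d}; □¬q there: b:T, d:T. ✓
b: no successors, so ◇□¬q fails. ✗
c: successors {b, d}; □¬q there: b:T, d:T. ✓
d: no successors, so ◇□¬q fails. ✗
That's 2 of 4 worlds, so 2/4 = 1/2.

1/2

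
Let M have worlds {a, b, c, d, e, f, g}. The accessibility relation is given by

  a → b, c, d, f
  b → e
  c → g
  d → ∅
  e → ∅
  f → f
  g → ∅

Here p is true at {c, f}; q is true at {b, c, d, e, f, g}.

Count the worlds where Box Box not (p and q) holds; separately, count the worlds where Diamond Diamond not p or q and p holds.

5 and 3

For Box Box not (p and q):
a: successors {b, c, d, f}; Box not (p and q) there: b:T, c:T, d:T, f:F. ✗
b: successors {e}; Box not (p and q) there: e:T. ✓
c: successors {g}; Box not (p and q) there: g:T. ✓
d: no successors, so Box Box not (p and q) holds vacuously. ✓
e: no successors, so Box Box not (p and q) holds vacuously. ✓
f: successors {f}; Box not (p and q) there: f:F. ✗
g: no successors, so Box Box not (p and q) holds vacuously. ✓
— 5 worlds.
For Diamond Diamond not p or q and p:
a: Diamond Diamond not p is T, q and p is F. ✓
b: Diamond Diamond not p is F, q and p is F. ✗
c: Diamond Diamond not p is F, q and p is T. ✓
d: Diamond Diamond not p is F, q and p is F. ✗
e: Diamond Diamond not p is F, q and p is F. ✗
f: Diamond Diamond not p is F, q and p is T. ✓
g: Diamond Diamond not p is F, q and p is F. ✗
— 3 worlds.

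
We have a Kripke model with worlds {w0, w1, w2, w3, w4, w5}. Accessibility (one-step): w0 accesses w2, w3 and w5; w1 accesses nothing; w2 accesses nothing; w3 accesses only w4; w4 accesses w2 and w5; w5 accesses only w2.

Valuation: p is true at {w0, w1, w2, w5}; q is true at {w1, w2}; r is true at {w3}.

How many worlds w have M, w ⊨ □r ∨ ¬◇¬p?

w0: □r is F, ¬◇¬p is F. ✗
w1: □r is T, ¬◇¬p is T. ✓
w2: □r is T, ¬◇¬p is T. ✓
w3: □r is F, ¬◇¬p is F. ✗
w4: □r is F, ¬◇¬p is T. ✓
w5: □r is F, ¬◇¬p is T. ✓
Satisfying worlds: {w1, w2, w4, w5}.

4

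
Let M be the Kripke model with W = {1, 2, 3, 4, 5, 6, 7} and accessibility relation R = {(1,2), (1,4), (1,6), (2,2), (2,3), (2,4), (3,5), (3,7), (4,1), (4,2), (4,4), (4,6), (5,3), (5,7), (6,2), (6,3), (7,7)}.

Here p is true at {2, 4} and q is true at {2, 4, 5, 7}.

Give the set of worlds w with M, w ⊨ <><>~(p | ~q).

{2, 3, 5, 6, 7}

1: successors {2, 4, 6}; <>~(p | ~q) there: 2:F, 4:F, 6:F. ✗
2: successors {2, 3, 4}; <>~(p | ~q) there: 2:F, 3:T, 4:F. ✓
3: successors {5, 7}; <>~(p | ~q) there: 5:T, 7:T. ✓
4: successors {1, 2, 4, 6}; <>~(p | ~q) there: 1:F, 2:F, 4:F, 6:F. ✗
5: successors {3, 7}; <>~(p | ~q) there: 3:T, 7:T. ✓
6: successors {2, 3}; <>~(p | ~q) there: 2:F, 3:T. ✓
7: successors {7}; <>~(p | ~q) there: 7:T. ✓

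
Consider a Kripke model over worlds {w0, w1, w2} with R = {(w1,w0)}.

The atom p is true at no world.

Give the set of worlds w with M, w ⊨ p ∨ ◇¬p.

w0: p is F, ◇¬p is F. ✗
w1: p is F, ◇¬p is T. ✓
w2: p is F, ◇¬p is F. ✗

{w1}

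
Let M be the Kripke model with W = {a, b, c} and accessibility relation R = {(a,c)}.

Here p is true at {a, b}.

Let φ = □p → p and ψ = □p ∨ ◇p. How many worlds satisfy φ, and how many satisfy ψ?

2 and 2

For □p → p:
a: □p is F, p is T. ✓
b: □p is T, p is T. ✓
c: □p is T, p is F. ✗
— 2 worlds.
For □p ∨ ◇p:
a: □p is F, ◇p is F. ✗
b: □p is T, ◇p is F. ✓
c: □p is T, ◇p is F. ✓
— 2 worlds.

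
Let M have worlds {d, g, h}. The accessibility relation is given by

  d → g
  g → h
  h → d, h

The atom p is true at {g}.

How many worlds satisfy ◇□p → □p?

d: ◇□p is F, □p is T. ✓
g: ◇□p is F, □p is F. ✓
h: ◇□p is T, □p is F. ✗
Satisfying worlds: {d, g}.

2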